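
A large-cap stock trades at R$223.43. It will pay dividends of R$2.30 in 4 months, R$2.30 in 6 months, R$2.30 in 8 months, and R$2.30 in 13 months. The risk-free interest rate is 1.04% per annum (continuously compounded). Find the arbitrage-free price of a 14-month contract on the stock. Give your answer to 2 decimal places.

PV(dividends) I = 2.30·e^(−0.0104·4/12) + 2.30·e^(−0.0104·6/12) + 2.30·e^(−0.0104·8/12) + 2.30·e^(−0.0104·13/12)
I = 2.2920 + 2.2881 + 2.2841 + 2.2742 = 9.1384
F = (S − I)·e^(rT) = (223.43 − 9.1384) · e^(0.0104·14/12)
= 214.2916 · e^0.012133 = 214.2916 × 1.012207 = R$216.91

R$216.91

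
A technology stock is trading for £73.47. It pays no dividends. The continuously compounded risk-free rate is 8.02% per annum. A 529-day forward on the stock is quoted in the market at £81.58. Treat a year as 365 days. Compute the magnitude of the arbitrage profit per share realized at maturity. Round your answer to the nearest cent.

£0.95 per share

Fair forward: F* = S·e^(carry·T), with carry = r = 0.0802
F* = 73.47 · e^(0.0802 × 529/365) = 73.47 · e^0.116235 = 73.47 × 1.123260 = £82.5259
Market £81.58 < fair £82.5259: forward underpriced → reverse cash-and-carry (short spot, go long the forward).
At maturity, profit = |F_mkt − F*| = |81.58 − 82.5259| = £0.95 per share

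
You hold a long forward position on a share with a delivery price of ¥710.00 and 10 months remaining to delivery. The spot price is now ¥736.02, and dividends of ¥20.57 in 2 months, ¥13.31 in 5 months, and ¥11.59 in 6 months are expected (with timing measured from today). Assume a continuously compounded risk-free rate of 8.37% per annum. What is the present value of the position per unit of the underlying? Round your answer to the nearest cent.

PV(remaining dividends) I = 20.57·e^(−0.0837·2/12) + 13.31·e^(−0.0837·5/12) + 11.59·e^(−0.0837·6/12) = 44.2538
Current forward F = (S − I)·e^(rT) = (736.02 − 44.2538)·e^(0.0837·10/12) = 691.7662 × 1.072240 = 741.7394
Value (long) = (F − K)·e^(−rT) = (741.7394 − 710.00) × 0.932627 = 29.6010
Value = ¥29.60

¥29.60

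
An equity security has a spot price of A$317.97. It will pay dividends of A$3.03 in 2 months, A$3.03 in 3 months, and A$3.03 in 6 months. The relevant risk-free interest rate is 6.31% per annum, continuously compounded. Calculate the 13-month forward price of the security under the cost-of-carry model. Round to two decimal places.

A$330.92

PV(dividends) I = 3.03·e^(−0.0631·2/12) + 3.03·e^(−0.0631·3/12) + 3.03·e^(−0.0631·6/12)
I = 2.9983 + 2.9826 + 2.9359 = 8.9168
F = (S − I)·e^(rT) = (317.97 − 8.9168) · e^(0.0631·13/12)
= 309.0532 · e^0.068358 = 309.0532 × 1.070749 = A$330.92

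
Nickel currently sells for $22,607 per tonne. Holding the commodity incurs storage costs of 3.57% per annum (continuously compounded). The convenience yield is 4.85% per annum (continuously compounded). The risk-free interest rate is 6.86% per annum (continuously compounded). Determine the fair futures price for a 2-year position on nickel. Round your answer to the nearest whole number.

Net carry = r + u − y = 0.0686 + 0.0357 − 0.0485 = 0.0558
F = S·e^((r+u−y)T) = 22607 · e^(0.0558 × 2) = 22607 · e^0.111600
= 22607 × 1.118066 = $25,276 per tonne

$25,276 per tonne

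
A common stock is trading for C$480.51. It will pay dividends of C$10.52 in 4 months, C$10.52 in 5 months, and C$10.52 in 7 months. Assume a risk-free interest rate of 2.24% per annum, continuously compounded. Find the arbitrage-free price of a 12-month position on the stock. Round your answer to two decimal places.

PV(dividends) I = 10.52·e^(−0.0224·4/12) + 10.52·e^(−0.0224·5/12) + 10.52·e^(−0.0224·7/12)
I = 10.4417 + 10.4223 + 10.3834 = 31.2474
F = (S − I)·e^(rT) = (480.51 − 31.2474) · e^(0.0224·12/12)
= 449.2626 · e^0.022400 = 449.2626 × 1.022653 = C$459.44

C$459.44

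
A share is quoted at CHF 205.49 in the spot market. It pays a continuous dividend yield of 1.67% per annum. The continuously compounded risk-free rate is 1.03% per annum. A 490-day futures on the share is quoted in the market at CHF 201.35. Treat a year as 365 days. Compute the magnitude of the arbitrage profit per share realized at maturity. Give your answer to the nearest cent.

Fair futures: F* = S·e^(carry·T), with carry = (r − q) = 0.0103 − 0.0167 = -0.0064
F* = 205.49 · e^(-0.0064 × 490/365) = 205.49 · e^-0.008592 = 205.49 × 0.991445 = CHF 203.7320
Market CHF 201.35 < fair CHF 203.7320: forward underpriced → reverse cash-and-carry (short spot, go long the forward).
At maturity, profit = |F_mkt − F*| = |201.35 − 203.7320| = CHF 2.38 per share

CHF 2.38 per share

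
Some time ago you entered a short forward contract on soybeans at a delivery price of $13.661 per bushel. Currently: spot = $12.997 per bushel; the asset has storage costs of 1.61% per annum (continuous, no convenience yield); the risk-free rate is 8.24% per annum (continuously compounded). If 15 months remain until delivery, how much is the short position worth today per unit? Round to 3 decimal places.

Current fair forward for the remaining 15 months: F = S·e^((r + u)·T), (r + u) = 0.0824 + 0.0161 = 0.0985
F = 12.997 · e^(0.0985 × 15/12) = 12.997 × 1.131026 = 14.6999
Value of long forward = (F − K)·e^(−rT) = (14.6999 − 13.661) · e^(−0.0824·15/12)
= 1.0389 × 0.902127 = 0.937
Short position value = −(long value) = -$0.937

-$0.937 per bushel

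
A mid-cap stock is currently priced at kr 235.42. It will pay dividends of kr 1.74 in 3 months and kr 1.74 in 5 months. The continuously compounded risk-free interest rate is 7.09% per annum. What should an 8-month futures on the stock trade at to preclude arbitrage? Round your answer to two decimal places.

PV(dividends) I = 1.74·e^(−0.0709·3/12) + 1.74·e^(−0.0709·5/12)
I = 1.7094 + 1.6893 = 3.3987
F = (S − I)·e^(rT) = (235.42 − 3.3987) · e^(0.0709·8/12)
= 232.0213 · e^0.047267 = 232.0213 × 1.048402 = kr 243.25

kr 243.25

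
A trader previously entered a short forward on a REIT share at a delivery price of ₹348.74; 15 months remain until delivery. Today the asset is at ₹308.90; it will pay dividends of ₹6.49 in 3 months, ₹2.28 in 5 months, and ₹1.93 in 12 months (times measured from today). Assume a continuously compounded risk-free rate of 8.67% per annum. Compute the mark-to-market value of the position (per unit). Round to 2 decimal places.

PV(remaining dividends) I = 6.49·e^(−0.0867·3/12) + 2.28·e^(−0.0867·5/12) + 1.93·e^(−0.0867·12/12) = 10.3197
Current forward F = (S − I)·e^(rT) = (308.90 − 10.3197)·e^(0.0867·15/12) = 298.5803 × 1.114466 = 332.7576
Value (long) = (F − K)·e^(−rT) = (332.7576 − 348.74) × 0.897291 = -14.3409
Short position value = −(long value) = ₹14.34

₹14.34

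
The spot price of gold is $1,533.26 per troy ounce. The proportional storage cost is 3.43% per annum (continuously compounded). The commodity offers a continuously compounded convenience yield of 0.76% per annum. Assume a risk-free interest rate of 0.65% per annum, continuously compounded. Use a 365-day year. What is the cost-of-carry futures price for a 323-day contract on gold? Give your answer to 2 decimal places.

$1,578.98 per troy ounce

Net carry = r + u − y = 0.0065 + 0.0343 − 0.0076 = 0.0332
F = S·e^((r+u−y)T) = 1533.26 · e^(0.0332 × 323/365) = 1533.26 · e^0.02937973
= 1533.26 × 1.02981557 = $1,578.98 per troy ounce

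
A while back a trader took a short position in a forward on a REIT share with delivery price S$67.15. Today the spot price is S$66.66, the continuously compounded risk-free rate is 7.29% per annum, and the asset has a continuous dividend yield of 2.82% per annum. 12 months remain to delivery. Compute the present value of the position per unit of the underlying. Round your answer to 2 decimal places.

-S$2.38

Current fair forward for the remaining 12 months: F = S·e^((r − q)·T), (r − q) = 0.0729 − 0.0282 = 0.0447
F = 66.66 · e^(0.0447 × 12/12) = 66.66 × 1.045714 = 69.7073
Value of long forward = (F − K)·e^(−rT) = (69.7073 − 67.15) · e^(−0.0729·12/12)
= 2.5573 × 0.929694 = 2.38
Short position value = −(long value) = -S$2.38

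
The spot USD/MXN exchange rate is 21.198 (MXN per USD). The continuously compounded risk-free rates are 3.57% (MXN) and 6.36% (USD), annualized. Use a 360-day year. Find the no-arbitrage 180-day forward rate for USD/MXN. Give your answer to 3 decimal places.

20.904

F = S·e^((r_MXN − r_USD)T) = 21.198 · e^((0.0357 − 0.0636) × 180/360)
= 21.198 · e^-0.013950 = 21.198 × 0.986147
F = 20.904 MXN per USD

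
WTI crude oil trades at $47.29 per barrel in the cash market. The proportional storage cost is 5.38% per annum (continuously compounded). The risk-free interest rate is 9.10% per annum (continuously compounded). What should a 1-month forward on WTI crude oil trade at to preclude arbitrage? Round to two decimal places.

Net carry = r + u − y = 0.0910 + 0.0538 − 0.0000 = 0.1448
F = S·e^((r+u−y)T) = 47.29 · e^(0.1448 × 1/12) = 47.29 · e^0.012067
= 47.29 × 1.012140 = $47.86 per barrel

$47.86 per barrel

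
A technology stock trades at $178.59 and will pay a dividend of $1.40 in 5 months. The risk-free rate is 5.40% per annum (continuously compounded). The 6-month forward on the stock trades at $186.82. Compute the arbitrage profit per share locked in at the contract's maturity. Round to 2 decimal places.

$4.75 per share

PV(dividends) I = 1.40·e^(−0.0540·5/12) = 1.3689
Fair forward F* = (S − I)·e^(rT) = (178.59 − 1.3689)·e^0.027000 = 177.2211 × 1.027368 = 182.0713
Market $186.82 > fair 182.0713: forward overpriced → cash-and-carry (borrow at r, buy the stock and collect the dividends, short the forward).
Profit at T = |F_mkt − F*| = |186.82 − 182.0713| = $4.75 per share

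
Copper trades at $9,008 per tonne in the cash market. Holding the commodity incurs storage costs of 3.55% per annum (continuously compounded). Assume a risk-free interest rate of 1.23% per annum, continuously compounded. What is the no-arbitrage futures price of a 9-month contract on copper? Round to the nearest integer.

Net carry = r + u − y = 0.0123 + 0.0355 − 0.0000 = 0.0478
F = S·e^((r+u−y)T) = 9008 · e^(0.0478 × 9/12) = 9008 · e^0.035850
= 9008 × 1.036500 = $9,337 per tonne

$9,337 per tonne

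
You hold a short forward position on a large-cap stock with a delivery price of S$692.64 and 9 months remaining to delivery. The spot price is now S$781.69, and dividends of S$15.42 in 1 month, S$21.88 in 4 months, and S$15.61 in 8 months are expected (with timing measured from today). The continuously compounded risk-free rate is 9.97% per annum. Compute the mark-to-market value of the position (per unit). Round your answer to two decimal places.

-S$87.89

PV(remaining dividends) I = 15.42·e^(−0.0997·1/12) + 21.88·e^(−0.0997·4/12) + 15.61·e^(−0.0997·8/12) = 51.0634
Current forward F = (S − I)·e^(rT) = (781.69 − 51.0634)·e^(0.0997·9/12) = 730.6266 × 1.077642 = 787.3539
Value (long) = (F − K)·e^(−rT) = (787.3539 − 692.64) × 0.927952 = 87.8900
Short position value = −(long value) = -S$87.89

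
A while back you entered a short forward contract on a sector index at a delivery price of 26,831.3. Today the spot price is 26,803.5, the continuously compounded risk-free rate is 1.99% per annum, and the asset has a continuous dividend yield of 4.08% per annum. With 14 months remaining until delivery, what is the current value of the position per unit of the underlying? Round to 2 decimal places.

658.00

Current fair forward for the remaining 14 months: F = S·e^((r − q)·T), (r − q) = 0.0199 − 0.0408 = -0.0209
F = 26803.5 · e^(-0.0209 × 14/12) = 26803.5 × 0.97591154 = 26157.8450
Value of long forward = (F − K)·e^(−rT) = (26157.8450 − 26831.3) · e^(−0.0199·14/12)
= -673.4550 × 0.97705077 = -658.00
Short position value = −(long value) = 658.00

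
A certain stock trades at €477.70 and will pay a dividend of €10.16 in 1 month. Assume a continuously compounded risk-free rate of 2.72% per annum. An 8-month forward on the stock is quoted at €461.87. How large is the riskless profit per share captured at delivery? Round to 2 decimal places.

€14.25 per share

PV(dividends) I = 10.16·e^(−0.0272·1/12) = 10.1370
Fair forward F* = (S − I)·e^(rT) = (477.70 − 10.1370)·e^0.018133 = 467.5630 × 1.018298 = 476.1185
Market €461.87 < fair 476.1185: forward underpriced → reverse cash-and-carry (short the stock, invest proceeds at r, pay the dividends, go long the forward).
Profit at T = |F_mkt − F*| = |461.87 − 476.1185| = €14.25 per share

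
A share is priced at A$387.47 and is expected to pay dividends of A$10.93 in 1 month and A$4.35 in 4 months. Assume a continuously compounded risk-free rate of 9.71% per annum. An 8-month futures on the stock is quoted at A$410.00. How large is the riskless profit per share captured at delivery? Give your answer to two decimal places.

PV(dividends) I = 10.93·e^(−0.0971·1/12) + 4.35·e^(−0.0971·4/12) = 15.0534
Fair futures F* = (S − I)·e^(rT) = (387.47 − 15.0534)·e^0.064733 = 372.4166 × 1.066874 = 397.3216
Market A$410.00 > fair 397.3216: forward overpriced → cash-and-carry (borrow at r, buy the stock and collect the dividends, short the forward).
Profit at T = |F_mkt − F*| = |410.00 − 397.3216| = A$12.68 per share

A$12.68 per share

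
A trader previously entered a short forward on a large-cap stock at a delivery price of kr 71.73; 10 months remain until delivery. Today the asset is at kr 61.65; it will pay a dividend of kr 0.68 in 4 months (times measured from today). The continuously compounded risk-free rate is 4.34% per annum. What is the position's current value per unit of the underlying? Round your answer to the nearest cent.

kr 8.20

PV(remaining dividends) I = 0.68·e^(−0.0434·4/12) = 0.6702
Current forward F = (S − I)·e^(rT) = (61.65 − 0.6702)·e^(0.0434·10/12) = 60.9798 × 1.036829 = 63.2256
Value (long) = (F − K)·e^(−rT) = (63.2256 − 71.73) × 0.964480 = -8.2023
Short position value = −(long value) = kr 8.20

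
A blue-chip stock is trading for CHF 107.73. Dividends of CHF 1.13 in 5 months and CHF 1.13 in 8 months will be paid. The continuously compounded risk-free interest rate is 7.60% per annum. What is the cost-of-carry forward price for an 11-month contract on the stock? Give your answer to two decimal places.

PV(dividends) I = 1.13·e^(−0.0760·5/12) + 1.13·e^(−0.0760·8/12)
I = 1.0948 + 1.0742 = 2.1690
F = (S − I)·e^(rT) = (107.73 − 2.1690) · e^(0.0760·11/12)
= 105.5610 · e^0.069667 = 105.5610 × 1.072151 = CHF 113.18

CHF 113.18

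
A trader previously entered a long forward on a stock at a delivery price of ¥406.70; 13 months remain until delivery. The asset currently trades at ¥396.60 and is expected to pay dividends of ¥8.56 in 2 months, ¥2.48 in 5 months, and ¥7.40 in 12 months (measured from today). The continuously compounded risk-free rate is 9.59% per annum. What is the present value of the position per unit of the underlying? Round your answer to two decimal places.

¥12.50

PV(remaining dividends) I = 8.56·e^(−0.0959·2/12) + 2.48·e^(−0.0959·5/12) + 7.40·e^(−0.0959·12/12) = 17.5304
Current forward F = (S − I)·e^(rT) = (396.60 − 17.5304)·e^(0.0959·13/12) = 379.0696 × 1.109480 = 420.5701
Value (long) = (F − K)·e^(−rT) = (420.5701 − 406.70) × 0.901323 = 12.5014
Value = ¥12.50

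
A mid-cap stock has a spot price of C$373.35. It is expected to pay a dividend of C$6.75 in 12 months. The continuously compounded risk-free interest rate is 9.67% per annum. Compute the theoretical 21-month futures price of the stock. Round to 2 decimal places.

C$434.93

PV(dividends) I = 6.75·e^(−0.0967·12/12)
I = 6.1278
F = (S − I)·e^(rT) = (373.35 − 6.1278) · e^(0.0967·21/12)
= 367.2222 · e^0.169225 = 367.2222 × 1.184387 = C$434.93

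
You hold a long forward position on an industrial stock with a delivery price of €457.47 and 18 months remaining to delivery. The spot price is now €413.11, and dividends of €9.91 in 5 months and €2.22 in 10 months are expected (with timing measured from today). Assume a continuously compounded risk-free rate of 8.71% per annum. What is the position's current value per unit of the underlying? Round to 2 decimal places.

PV(remaining dividends) I = 9.91·e^(−0.0871·5/12) + 2.22·e^(−0.0871·10/12) = 11.6214
Current forward F = (S − I)·e^(rT) = (413.11 − 11.6214)·e^(0.0871·18/12) = 401.4886 × 1.139569 = 457.5240
Value (long) = (F − K)·e^(−rT) = (457.5240 − 457.47) × 0.877525 = 0.0474
Value = €0.05

€0.05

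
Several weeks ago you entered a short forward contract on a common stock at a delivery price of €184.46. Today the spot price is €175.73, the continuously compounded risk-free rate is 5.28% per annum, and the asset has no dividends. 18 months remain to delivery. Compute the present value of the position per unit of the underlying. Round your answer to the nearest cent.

-€5.32

Current fair forward for the remaining 18 months: F = S·e^(r·T), r = 0.0528
F = 175.73 · e^(0.0528 × 18/12) = 175.73 × 1.082421 = 190.2138
Value of long forward = (F − K)·e^(−rT) = (190.2138 − 184.46) · e^(−0.0528·18/12)
= 5.7538 × 0.923855 = 5.32
Short position value = −(long value) = -€5.32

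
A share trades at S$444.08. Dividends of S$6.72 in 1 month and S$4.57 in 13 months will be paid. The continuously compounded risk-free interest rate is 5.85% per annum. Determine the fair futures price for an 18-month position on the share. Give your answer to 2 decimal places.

PV(dividends) I = 6.72·e^(−0.0585·1/12) + 4.57·e^(−0.0585·13/12)
I = 6.6873 + 4.2894 = 10.9767
F = (S − I)·e^(rT) = (444.08 − 10.9767) · e^(0.0585·18/12)
= 433.1033 · e^0.087750 = 433.1033 × 1.091715 = S$472.83

S$472.83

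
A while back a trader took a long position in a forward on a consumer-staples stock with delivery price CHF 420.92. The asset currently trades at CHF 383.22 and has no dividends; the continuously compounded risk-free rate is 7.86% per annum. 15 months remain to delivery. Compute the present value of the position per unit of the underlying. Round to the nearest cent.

Current fair forward for the remaining 15 months: F = S·e^(r·T), r = 0.0786
F = 383.22 · e^(0.0786 × 15/12) = 383.22 × 1.103239 = 422.7832
Value of long forward = (F − K)·e^(−rT) = (422.7832 − 420.92) · e^(−0.0786·15/12)
= 1.8632 × 0.906422 = 1.69

CHF 1.69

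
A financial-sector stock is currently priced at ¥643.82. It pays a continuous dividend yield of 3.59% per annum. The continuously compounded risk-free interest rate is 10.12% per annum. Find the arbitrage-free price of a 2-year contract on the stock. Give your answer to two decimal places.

F = S·e^((r − q)T) = 643.82 · e^((0.1012 − 0.0359) × 2)
= 643.82 · e^0.130600 = 643.82 × 1.139512
F = ¥733.64

¥733.64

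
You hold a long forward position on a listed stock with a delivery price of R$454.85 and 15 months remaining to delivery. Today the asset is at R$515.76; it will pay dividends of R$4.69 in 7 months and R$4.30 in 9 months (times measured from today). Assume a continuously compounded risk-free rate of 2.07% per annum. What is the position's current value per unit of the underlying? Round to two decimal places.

PV(remaining dividends) I = 4.69·e^(−0.0207·7/12) + 4.30·e^(−0.0207·9/12) = 8.8675
Current forward F = (S − I)·e^(rT) = (515.76 − 8.8675)·e^(0.0207·15/12) = 506.8925 × 1.026213 = 520.1797
Value (long) = (F − K)·e^(−rT) = (520.1797 − 454.85) × 0.974457 = 63.6610
Value = R$63.66

R$63.66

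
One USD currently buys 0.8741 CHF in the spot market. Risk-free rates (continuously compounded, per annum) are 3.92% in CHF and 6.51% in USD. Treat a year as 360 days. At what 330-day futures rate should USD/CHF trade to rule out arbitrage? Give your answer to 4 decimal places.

F = S·e^((r_CHF − r_USD)T) = 0.8741 · e^((0.0392 − 0.0651) × 330/360)
= 0.8741 · e^-0.023742 = 0.8741 × 0.976538
F = 0.8536 CHF per USD

0.8536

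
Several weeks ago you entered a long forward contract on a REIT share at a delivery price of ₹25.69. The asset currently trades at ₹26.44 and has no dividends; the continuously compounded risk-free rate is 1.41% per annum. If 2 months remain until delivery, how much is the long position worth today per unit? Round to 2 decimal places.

Current fair forward for the remaining 2 months: F = S·e^(r·T), r = 0.0141
F = 26.44 · e^(0.0141 × 2/12) = 26.44 × 1.002353 = 26.5022
Value of long forward = (F − K)·e^(−rT) = (26.5022 − 25.69) · e^(−0.0141·2/12)
= 0.8122 × 0.997653 = 0.81

₹0.81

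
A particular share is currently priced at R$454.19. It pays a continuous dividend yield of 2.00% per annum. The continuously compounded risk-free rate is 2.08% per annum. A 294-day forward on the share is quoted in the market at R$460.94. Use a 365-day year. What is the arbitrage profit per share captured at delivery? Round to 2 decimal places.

Fair forward: F* = S·e^(carry·T), with carry = (r − q) = 0.0208 − 0.0200 = 0.0008
F* = 454.19 · e^(0.0008 × 294/365) = 454.19 · e^0.000644 = 454.19 × 1.000644 = R$454.4825
Market R$460.94 > fair R$454.4825: forward overpriced → cash-and-carry (buy spot, short the forward).
At maturity, profit = |F_mkt − F*| = |460.94 − 454.4825| = R$6.46 per share

R$6.46 per share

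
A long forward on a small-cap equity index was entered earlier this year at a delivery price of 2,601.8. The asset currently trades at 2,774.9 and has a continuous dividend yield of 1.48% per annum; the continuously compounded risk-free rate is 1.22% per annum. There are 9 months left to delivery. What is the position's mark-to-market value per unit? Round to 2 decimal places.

166.17

Current fair forward for the remaining 9 months: F = S·e^((r − q)·T), (r − q) = 0.0122 − 0.0148 = -0.0026
F = 2774.9 · e^(-0.0026 × 9/12) = 2774.9 × 0.99805190 = 2769.4942
Value of long forward = (F − K)·e^(−rT) = (2769.4942 − 2601.8) · e^(−0.0122·9/12)
= 167.6942 × 0.99089173 = 166.17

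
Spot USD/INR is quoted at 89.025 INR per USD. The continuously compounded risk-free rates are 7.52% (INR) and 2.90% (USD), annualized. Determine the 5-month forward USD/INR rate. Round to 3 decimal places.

90.755

F = S·e^((r_INR − r_USD)T) = 89.025 · e^((0.0752 − 0.0290) × 5/12)
= 89.025 · e^0.019250 = 89.025 × 1.019436
F = 90.755 INR per USD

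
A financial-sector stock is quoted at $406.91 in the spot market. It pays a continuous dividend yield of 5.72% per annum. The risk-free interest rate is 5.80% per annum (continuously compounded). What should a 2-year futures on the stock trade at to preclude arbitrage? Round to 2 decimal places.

$407.56

F = S·e^((r − q)T) = 406.91 · e^((0.0580 − 0.0572) × 2)
= 406.91 · e^0.001600 = 406.91 × 1.001601
F = $407.56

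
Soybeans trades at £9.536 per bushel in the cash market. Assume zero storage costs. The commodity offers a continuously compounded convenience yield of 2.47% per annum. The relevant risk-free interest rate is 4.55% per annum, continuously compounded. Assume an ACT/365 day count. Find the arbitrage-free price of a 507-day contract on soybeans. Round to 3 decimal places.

£9.816 per bushel

Net carry = r + u − y = 0.0455 + 0.0000 − 0.0247 = 0.0208
F = S·e^((r+u−y)T) = 9.536 · e^(0.0208 × 507/365) = 9.536 · e^0.028892
= 9.536 × 1.029313 = £9.816 per bushel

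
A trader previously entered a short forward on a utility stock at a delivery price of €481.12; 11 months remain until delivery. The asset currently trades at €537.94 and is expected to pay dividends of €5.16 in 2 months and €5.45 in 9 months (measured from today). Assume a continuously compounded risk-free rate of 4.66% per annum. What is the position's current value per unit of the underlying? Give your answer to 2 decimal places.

-€66.56

PV(remaining dividends) I = 5.16·e^(−0.0466·2/12) + 5.45·e^(−0.0466·9/12) = 10.3829
Current forward F = (S − I)·e^(rT) = (537.94 − 10.3829)·e^(0.0466·11/12) = 527.5571 × 1.043642 = 550.5807
Value (long) = (F − K)·e^(−rT) = (550.5807 − 481.12) × 0.958183 = 66.5561
Short position value = −(long value) = -€66.56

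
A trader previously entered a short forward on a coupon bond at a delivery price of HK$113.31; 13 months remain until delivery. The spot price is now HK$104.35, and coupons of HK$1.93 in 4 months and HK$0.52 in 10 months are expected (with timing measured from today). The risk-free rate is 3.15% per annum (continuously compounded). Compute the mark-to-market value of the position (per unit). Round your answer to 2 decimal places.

PV(remaining coupons) I = 1.93·e^(−0.0315·4/12) + 0.52·e^(−0.0315·10/12) = 2.4164
Current forward F = (S − I)·e^(rT) = (104.35 − 2.4164)·e^(0.0315·13/12) = 101.9336 × 1.034714 = 105.4721
Value (long) = (F − K)·e^(−rT) = (105.4721 − 113.31) × 0.966451 = -7.5749
Short position value = −(long value) = HK$7.57

HK$7.57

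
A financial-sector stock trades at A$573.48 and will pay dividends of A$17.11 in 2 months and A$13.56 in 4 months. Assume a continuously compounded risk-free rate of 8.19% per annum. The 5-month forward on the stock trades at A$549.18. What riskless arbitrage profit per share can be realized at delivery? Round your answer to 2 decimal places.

PV(dividends) I = 17.11·e^(−0.0819·2/12) + 13.56·e^(−0.0819·4/12) = 30.0729
Fair forward F* = (S − I)·e^(rT) = (573.48 − 30.0729)·e^0.034125 = 543.4071 × 1.034714 = 562.2709
Market A$549.18 < fair 562.2709: forward underpriced → reverse cash-and-carry (short the stock, invest proceeds at r, pay the dividends, go long the forward).
Profit at T = |F_mkt − F*| = |549.18 − 562.2709| = A$13.09 per share

A$13.09 per share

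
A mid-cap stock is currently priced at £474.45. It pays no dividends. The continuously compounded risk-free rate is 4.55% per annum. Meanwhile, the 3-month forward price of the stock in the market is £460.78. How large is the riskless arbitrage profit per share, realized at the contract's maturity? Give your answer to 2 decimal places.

Fair forward: F* = S·e^(carry·T), with carry = r = 0.0455
F* = 474.45 · e^(0.0455 × 3/12) = 474.45 · e^0.011375 = 474.45 × 1.011440 = £479.8777
Market £460.78 < fair £479.8777: forward underpriced → reverse cash-and-carry (short spot, go long the forward).
At maturity, profit = |F_mkt − F*| = |460.78 − 479.8777| = £19.10 per share

£19.10 per share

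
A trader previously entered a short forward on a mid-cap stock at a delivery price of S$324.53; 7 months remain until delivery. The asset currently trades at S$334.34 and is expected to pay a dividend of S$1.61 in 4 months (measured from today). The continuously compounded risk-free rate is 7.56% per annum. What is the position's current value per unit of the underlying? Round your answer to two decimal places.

-S$22.24

PV(remaining dividends) I = 1.61·e^(−0.0756·4/12) = 1.5699
Current forward F = (S − I)·e^(rT) = (334.34 − 1.5699)·e^(0.0756·7/12) = 332.7701 × 1.045087 = 347.7737
Value (long) = (F − K)·e^(−rT) = (347.7737 − 324.53) × 0.956858 = 22.2409
Short position value = −(long value) = -S$22.24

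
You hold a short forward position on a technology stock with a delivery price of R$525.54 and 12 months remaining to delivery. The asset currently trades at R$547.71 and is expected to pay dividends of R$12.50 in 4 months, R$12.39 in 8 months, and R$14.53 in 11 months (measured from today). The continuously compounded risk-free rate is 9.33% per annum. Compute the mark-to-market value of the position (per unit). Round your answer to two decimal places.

PV(remaining dividends) I = 12.50·e^(−0.0933·4/12) + 12.39·e^(−0.0933·8/12) + 14.53·e^(−0.0933·11/12) = 37.0990
Current forward F = (S − I)·e^(rT) = (547.71 − 37.0990)·e^(0.0933·12/12) = 510.6110 × 1.097791 = 560.5442
Value (long) = (F − K)·e^(−rT) = (560.5442 − 525.54) × 0.910920 = 31.8860
Short position value = −(long value) = -R$31.89

-R$31.89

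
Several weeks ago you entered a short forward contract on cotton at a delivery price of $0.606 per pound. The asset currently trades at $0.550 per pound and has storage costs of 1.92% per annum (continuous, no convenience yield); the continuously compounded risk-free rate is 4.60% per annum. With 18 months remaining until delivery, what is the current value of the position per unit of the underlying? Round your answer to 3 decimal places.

Current fair forward for the remaining 18 months: F = S·e^((r + u)·T), (r + u) = 0.0460 + 0.0192 = 0.0652
F = 0.550 · e^(0.0652 × 18/12) = 0.550 × 1.102742 = 0.6065
Value of long forward = (F − K)·e^(−rT) = (0.6065 − 0.606) · e^(−0.0460·18/12)
= 0.0005 × 0.933327 = 0.000
Short position value = −(long value) = $0.000

$0.000 per pound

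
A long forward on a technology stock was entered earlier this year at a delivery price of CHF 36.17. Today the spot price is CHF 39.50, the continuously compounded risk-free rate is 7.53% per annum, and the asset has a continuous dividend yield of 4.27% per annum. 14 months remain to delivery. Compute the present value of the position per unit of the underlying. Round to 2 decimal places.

CHF 4.45

Current fair forward for the remaining 14 months: F = S·e^((r − q)·T), (r − q) = 0.0753 − 0.0427 = 0.0326
F = 39.50 · e^(0.0326 × 14/12) = 39.50 × 1.038766 = 41.0313
Value of long forward = (F − K)·e^(−rT) = (41.0313 − 36.17) · e^(−0.0753·14/12)
= 4.8613 × 0.915898 = 4.45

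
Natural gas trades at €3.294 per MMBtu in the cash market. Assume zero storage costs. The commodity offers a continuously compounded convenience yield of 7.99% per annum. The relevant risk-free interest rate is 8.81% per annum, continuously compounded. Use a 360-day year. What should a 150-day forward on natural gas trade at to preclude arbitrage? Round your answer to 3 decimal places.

€3.305 per MMBtu

Net carry = r + u − y = 0.0881 + 0.0000 − 0.0799 = 0.0082
F = S·e^((r+u−y)T) = 3.294 · e^(0.0082 × 150/360) = 3.294 · e^0.003417
= 3.294 × 1.003423 = €3.305 per MMBtu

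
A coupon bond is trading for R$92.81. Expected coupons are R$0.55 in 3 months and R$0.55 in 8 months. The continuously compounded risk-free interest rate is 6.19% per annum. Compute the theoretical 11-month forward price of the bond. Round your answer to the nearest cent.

R$97.10

PV(coupons) I = 0.55·e^(−0.0619·3/12) + 0.55·e^(−0.0619·8/12)
I = 0.5416 + 0.5278 = 1.0694
F = (S − I)·e^(rT) = (92.81 − 1.0694) · e^(0.0619·11/12)
= 91.7406 · e^0.056742 = 91.7406 × 1.058383 = R$97.10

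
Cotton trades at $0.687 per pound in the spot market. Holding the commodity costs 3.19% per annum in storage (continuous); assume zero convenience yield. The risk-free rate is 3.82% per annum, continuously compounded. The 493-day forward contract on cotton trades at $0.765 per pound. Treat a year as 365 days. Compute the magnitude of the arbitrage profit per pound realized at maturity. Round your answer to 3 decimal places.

Fair forward: F* = S·e^(carry·T), with carry = (r + u) = 0.0382 + 0.0319 = 0.0701
F* = 0.687 · e^(0.0701 × 493/365) = 0.687 · e^0.094683 = 0.687 × 1.099310 = $0.7552
Market $0.765 > fair $0.7552: forward overpriced → cash-and-carry (buy spot, short the forward).
At maturity, profit = |F_mkt − F*| = |0.765 − 0.7552| = $0.010 per pound

$0.010 per pound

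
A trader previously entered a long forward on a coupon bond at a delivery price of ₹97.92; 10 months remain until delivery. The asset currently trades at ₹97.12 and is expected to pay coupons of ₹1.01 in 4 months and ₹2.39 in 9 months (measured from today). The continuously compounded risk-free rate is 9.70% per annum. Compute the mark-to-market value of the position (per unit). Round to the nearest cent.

PV(remaining coupons) I = 1.01·e^(−0.0970·4/12) + 2.39·e^(−0.0970·9/12) = 3.2002
Current forward F = (S − I)·e^(rT) = (97.12 − 3.2002)·e^(0.0970·10/12) = 93.9198 × 1.084190 = 101.8269
Value (long) = (F − K)·e^(−rT) = (101.8269 − 97.92) × 0.922347 = 3.6035
Value = ₹3.60

₹3.60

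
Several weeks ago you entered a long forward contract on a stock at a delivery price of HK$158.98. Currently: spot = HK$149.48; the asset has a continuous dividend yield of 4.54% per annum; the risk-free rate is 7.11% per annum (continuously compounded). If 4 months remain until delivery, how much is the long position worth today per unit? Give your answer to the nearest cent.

Current fair forward for the remaining 4 months: F = S·e^((r − q)·T), (r − q) = 0.0711 − 0.0454 = 0.0257
F = 149.48 · e^(0.0257 × 4/12) = 149.48 × 1.008603 = 150.7660
Value of long forward = (F − K)·e^(−rT) = (150.7660 − 158.98) · e^(−0.0711·4/12)
= -8.2140 × 0.976579 = -8.02

-HK$8.02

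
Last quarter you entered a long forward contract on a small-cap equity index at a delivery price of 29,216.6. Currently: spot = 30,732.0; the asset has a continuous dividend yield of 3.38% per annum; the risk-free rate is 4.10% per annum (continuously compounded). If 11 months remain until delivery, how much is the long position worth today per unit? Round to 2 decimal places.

1655.50

Current fair forward for the remaining 11 months: F = S·e^((r − q)·T), (r − q) = 0.0410 − 0.0338 = 0.0072
F = 30732.0 · e^(0.0072 × 11/12) = 30732.0 × 1.00662183 = 30935.5021
Value of long forward = (F − K)·e^(−rT) = (30935.5021 − 29216.6) · e^(−0.0410·11/12)
= 1718.9021 × 0.96311415 = 1655.50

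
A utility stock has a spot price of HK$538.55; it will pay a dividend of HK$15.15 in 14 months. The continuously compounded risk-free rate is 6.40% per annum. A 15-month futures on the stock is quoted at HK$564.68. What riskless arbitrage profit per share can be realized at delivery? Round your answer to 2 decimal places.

PV(dividends) I = 15.15·e^(−0.0640·14/12) = 14.0600
Fair futures F* = (S − I)·e^(rT) = (538.55 − 14.0600)·e^0.080000 = 524.4900 × 1.083287 = 568.1732
Market HK$564.68 < fair 568.1732: forward underpriced → reverse cash-and-carry (short the stock, invest proceeds at r, pay the dividends, go long the forward).
Profit at T = |F_mkt − F*| = |564.68 − 568.1732| = HK$3.49 per share

HK$3.49 per share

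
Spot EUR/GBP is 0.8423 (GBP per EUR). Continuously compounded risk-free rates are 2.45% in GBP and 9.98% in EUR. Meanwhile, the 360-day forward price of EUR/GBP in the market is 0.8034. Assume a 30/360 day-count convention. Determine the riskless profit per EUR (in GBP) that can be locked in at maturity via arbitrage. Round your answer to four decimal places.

Fair forward: F* = S·e^(carry·T), with carry = (r_GBP − r_EUR) = 0.0245 − 0.0998 = -0.0753
F* = 0.8423 · e^(-0.0753 × 360/360) = 0.8423 · e^-0.075300 = 0.8423 × 0.927465 = 0.7812
Market 0.8034 > fair 0.7812: forward overpriced → cash-and-carry (buy spot, short the forward).
At maturity, profit = |F_mkt − F*| = |0.8034 − 0.7812| = 0.0222 per EUR (in GBP)

0.0222 per EUR (in GBP)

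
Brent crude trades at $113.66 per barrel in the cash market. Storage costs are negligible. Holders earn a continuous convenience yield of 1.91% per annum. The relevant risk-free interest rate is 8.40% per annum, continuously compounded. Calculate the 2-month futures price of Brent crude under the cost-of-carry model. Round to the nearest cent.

Net carry = r + u − y = 0.0840 + 0.0000 − 0.0191 = 0.0649
F = S·e^((r+u−y)T) = 113.66 · e^(0.0649 × 2/12) = 113.66 · e^0.010817
= 113.66 × 1.010876 = $114.90 per barrel

$114.90 per barrel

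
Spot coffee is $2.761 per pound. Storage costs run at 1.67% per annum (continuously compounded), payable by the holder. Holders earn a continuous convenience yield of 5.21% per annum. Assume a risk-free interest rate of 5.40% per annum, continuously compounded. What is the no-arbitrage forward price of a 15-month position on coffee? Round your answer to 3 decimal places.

Net carry = r + u − y = 0.0540 + 0.0167 − 0.0521 = 0.0186
F = S·e^((r+u−y)T) = 2.761 · e^(0.0186 × 15/12) = 2.761 · e^0.023250
= 2.761 × 1.023522 = $2.826 per pound

$2.826 per pound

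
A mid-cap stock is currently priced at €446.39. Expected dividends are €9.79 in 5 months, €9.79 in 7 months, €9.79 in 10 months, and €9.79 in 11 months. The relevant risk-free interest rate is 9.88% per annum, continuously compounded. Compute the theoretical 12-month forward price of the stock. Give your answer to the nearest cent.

PV(dividends) I = 9.79·e^(−0.0988·5/12) + 9.79·e^(−0.0988·7/12) + 9.79·e^(−0.0988·10/12) + 9.79·e^(−0.0988·11/12)
I = 9.3952 + 9.2417 + 9.0162 + 8.9423 = 36.5954
F = (S − I)·e^(rT) = (446.39 − 36.5954) · e^(0.0988·12/12)
= 409.7946 · e^0.098800 = 409.7946 × 1.103846 = €452.35

€452.35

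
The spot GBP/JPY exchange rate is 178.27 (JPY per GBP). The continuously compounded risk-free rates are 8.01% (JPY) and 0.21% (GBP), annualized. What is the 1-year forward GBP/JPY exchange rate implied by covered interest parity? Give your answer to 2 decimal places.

F = S·e^((r_JPY − r_GBP)T) = 178.27 · e^((0.0801 − 0.0021) × 1)
= 178.27 · e^0.078000 = 178.27 × 1.081123
F = 192.73 JPY per GBP

192.73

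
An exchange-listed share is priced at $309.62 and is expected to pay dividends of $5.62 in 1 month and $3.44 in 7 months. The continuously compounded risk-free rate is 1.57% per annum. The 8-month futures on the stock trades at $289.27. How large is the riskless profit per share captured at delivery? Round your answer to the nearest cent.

PV(dividends) I = 5.62·e^(−0.0157·1/12) + 3.44·e^(−0.0157·7/12) = 9.0213
Fair futures F* = (S − I)·e^(rT) = (309.62 − 9.0213)·e^0.010467 = 300.5987 × 1.010522 = 303.7616
Market $289.27 < fair 303.7616: forward underpriced → reverse cash-and-carry (short the stock, invest proceeds at r, pay the dividends, go long the forward).
Profit at T = |F_mkt − F*| = |289.27 − 303.7616| = $14.49 per share

$14.49 per share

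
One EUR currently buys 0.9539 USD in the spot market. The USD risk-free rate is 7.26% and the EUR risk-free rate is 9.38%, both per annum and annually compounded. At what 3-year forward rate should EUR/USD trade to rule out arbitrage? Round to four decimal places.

0.8995

By covered interest parity, F = S · (1+r_USD)^T / (1+r_EUR)^T
= 0.9539 × 1.233995 / 1.308621 = 0.9539 × 0.942974
F = 0.8995 USD per EUR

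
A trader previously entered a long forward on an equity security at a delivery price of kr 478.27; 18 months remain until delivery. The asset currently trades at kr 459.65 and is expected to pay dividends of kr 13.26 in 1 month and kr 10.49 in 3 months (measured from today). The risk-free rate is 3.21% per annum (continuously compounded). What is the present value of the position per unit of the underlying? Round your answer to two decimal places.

-kr 19.77

PV(remaining dividends) I = 13.26·e^(−0.0321·1/12) + 10.49·e^(−0.0321·3/12) = 23.6307
Current forward F = (S − I)·e^(rT) = (459.65 − 23.6307)·e^(0.0321·18/12) = 436.0193 × 1.049328 = 457.5273
Value (long) = (F − K)·e^(−rT) = (457.5273 − 478.27) × 0.952991 = -19.7676
Value = -kr 19.77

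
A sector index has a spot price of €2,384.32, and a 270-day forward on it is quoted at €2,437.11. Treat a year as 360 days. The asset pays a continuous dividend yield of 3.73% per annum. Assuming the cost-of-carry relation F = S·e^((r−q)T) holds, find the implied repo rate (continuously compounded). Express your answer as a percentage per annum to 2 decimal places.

6.65%

From F = S·e^((r−q)T): (r − q) = ln(F/S)/T
ln(2437.11/2384.32) = ln(1.022140) = 0.021898
(r − q) = 0.021898 / (270/360) = 0.029197
r = ln(F/S)/T + q = 0.029197 + 0.0373 = 0.066497
r = 6.65%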